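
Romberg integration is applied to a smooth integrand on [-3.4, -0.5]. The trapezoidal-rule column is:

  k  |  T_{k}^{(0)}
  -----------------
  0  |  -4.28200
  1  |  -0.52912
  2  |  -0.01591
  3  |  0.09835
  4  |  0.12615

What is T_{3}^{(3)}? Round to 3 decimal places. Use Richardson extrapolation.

Richardson extrapolation on the trapezoidal column (denominator 4−1=3):
T_{1}^{(1)} = -0.52912 + (-0.52912 − (-4.28200))/3 = 0.72184
T_{2}^{(1)} = -0.01591 + (-0.01591 − (-0.52912))/3 = 0.15516
T_{3}^{(1)} = (4·0.09835 − (-0.01591)) / 3 = 0.13644
T_{2}^{(2)} = (16·0.15516 − 0.72184) / 15 = 0.11738
T_{3}^{(2)} = 0.13644 + (0.13644 − 0.15516)/15 = 0.13519
T_{3}^{(3)} = (64·0.13519 − 0.11738) / 63 = 0.13547

0.135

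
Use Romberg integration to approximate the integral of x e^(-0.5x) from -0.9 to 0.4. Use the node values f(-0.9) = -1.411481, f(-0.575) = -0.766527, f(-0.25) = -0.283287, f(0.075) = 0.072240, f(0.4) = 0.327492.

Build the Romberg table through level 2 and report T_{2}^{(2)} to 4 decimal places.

-0.4796

T_{0}^{(0)} (trapezoid, 1 panel, h=1.3000): -0.704593
T_{1}^{(0)} (trapezoid, 2 panels, h=0.6500): -0.536433
T_{2}^{(0)} (trapezoid, 4 panels, h=0.3250): -0.493860
T_{1}^{(1)} = -0.536433 + (-0.536433 − (-0.704593))/3 = -0.480380
T_{2}^{(1)} = -0.493860 + (-0.493860 − (-0.536433))/3 = -0.479669
T_{2}^{(2)} = -0.479669 + (-0.479669 − (-0.480380))/15 = -0.479622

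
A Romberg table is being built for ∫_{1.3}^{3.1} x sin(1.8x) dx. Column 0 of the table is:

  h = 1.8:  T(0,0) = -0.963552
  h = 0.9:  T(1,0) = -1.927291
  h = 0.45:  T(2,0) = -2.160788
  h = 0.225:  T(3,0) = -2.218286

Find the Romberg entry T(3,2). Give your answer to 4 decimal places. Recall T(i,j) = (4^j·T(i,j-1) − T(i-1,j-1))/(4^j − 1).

T(2,1) = -2.160788 + (-2.160788 − (-1.927291))/3 = -2.238620
T(3,1) = (4·(-2.218286) − (-2.160788)) / 3 = -2.237452
T(3,2) = -2.237452 + (-2.237452 − (-2.238620))/15 = -2.237374
(Column j=1 coincides with Simpson's rule on the same nodes.)

-2.2374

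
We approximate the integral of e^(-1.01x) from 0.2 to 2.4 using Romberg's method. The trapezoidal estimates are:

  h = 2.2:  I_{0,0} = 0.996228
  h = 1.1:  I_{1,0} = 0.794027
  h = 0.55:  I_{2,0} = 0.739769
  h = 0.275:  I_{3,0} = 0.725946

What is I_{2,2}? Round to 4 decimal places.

0.7214

Richardson extrapolation on the trapezoidal column (denominator 4−1=3):
I_{1,1} = 0.794027 + (0.794027 − 0.996228)/3 = 0.726627
I_{2,1} = 0.739769 + (0.739769 − 0.794027)/3 = 0.721683
I_{2,2} = 0.721683 + (0.721683 − 0.726627)/15 = 0.721353
(Column j=1 coincides with Simpson's rule on the same nodes.)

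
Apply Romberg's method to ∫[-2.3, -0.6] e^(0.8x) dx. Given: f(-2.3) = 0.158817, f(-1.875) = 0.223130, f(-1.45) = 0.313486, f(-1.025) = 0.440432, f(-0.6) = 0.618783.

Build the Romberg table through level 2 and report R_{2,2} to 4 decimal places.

0.5750

R_{0,0} (trapezoid, 1 panel, h=1.7000): 0.660960
R_{1,0} (trapezoid, 2 panels, h=0.8500): 0.596943
R_{2,0} (trapezoid, 4 panels, h=0.4250): 0.580485
R_{1,1} = 0.596943 + (0.596943 − 0.660960)/3 = 0.575604
R_{2,1} = 0.580485 + (0.580485 − 0.596943)/3 = 0.574999
R_{2,2} = 0.574999 + (0.574999 − 0.575604)/15 = 0.574959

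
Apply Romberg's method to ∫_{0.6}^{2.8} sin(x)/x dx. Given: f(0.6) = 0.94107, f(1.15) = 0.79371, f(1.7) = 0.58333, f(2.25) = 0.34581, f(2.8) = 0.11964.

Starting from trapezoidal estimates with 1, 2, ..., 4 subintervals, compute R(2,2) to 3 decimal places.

R(0,0) (trapezoid, 1 panel, h=2.2000): 1.16678
R(1,0) (trapezoid, 2 panels, h=1.1000): 1.22505
R(2,0) (trapezoid, 4 panels, h=0.5500): 1.23926
R(1,1) = 1.22505 + (1.22505 − 1.16678)/3 = 1.24447
R(2,1) = 1.23926 + (1.23926 − 1.22505)/3 = 1.24400
R(2,2) = 1.24400 + (1.24400 − 1.24447)/15 = 1.24397

1.244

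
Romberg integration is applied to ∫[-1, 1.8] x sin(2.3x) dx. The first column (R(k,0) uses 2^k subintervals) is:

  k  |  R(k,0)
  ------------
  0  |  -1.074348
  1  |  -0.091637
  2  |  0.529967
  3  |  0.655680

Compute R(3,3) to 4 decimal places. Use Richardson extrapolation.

Richardson extrapolation on the trapezoidal column (denominator 4−1=3):
R(1,1) = (4·(-0.091637) − (-1.074348)) / 3 = 0.235933
R(2,1) = 0.529967 + (0.529967 − (-0.091637))/3 = 0.737168
R(3,1) = (4·0.655680 − 0.529967) / 3 = 0.697584
R(2,2) = (16·0.737168 − 0.235933) / 15 = 0.770584
R(3,2) = (16·0.697584 − 0.737168) / 15 = 0.694945
R(3,3) = 0.694945 + (0.694945 − 0.770584)/63 = 0.693744

0.6937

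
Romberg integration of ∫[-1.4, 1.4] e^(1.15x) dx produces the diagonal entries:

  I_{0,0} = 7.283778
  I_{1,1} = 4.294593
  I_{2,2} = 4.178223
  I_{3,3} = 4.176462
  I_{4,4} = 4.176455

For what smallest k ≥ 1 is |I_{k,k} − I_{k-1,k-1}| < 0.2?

k = 2

|I_{1,1} − I_{0,0}| = 2.989185 ≥ 0.2
|I_{2,2} − I_{1,1}| = 0.116370 < 0.2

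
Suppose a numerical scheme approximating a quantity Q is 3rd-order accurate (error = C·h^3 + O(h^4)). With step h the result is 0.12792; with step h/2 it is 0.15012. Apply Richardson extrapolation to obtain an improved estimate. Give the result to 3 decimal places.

0.153

Extrapolated value = (8·A(h/2) − A(h)) / (8 − 1)
= (8·0.15012 − 0.12792) / 7
= 1.07304 / 7 = 0.15329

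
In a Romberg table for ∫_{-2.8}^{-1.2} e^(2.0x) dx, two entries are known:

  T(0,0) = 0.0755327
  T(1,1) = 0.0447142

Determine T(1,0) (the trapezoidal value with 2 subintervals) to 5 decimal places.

From T(1,1) = (4·T(1,0) − T(0,0))/3, solve for T(1,0):
4·T(1,0) = 3·0.0447142 + 0.0755327 = 0.2096753
T(1,0) = 0.0524188

0.05242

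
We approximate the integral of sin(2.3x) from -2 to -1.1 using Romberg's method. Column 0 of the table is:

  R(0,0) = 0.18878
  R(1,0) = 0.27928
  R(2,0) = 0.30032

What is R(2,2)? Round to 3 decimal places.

Richardson extrapolation on the trapezoidal column (denominator 4−1=3):
R(1,1) = (4·0.27928 − 0.18878) / 3 = 0.30945
R(2,1) = 0.30032 + (0.30032 − 0.27928)/3 = 0.30733
R(2,2) = 0.30733 + (0.30733 − 0.30945)/15 = 0.30719

0.307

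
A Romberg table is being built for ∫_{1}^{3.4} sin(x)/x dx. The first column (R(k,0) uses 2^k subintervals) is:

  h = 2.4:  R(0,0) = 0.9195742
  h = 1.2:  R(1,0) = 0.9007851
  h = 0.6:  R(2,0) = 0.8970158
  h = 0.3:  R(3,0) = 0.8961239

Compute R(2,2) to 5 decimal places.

0.89584

R(1,1) = 0.9007851 + (0.9007851 − 0.9195742)/3 = 0.8945221
R(2,1) = 0.8970158 + (0.8970158 − 0.9007851)/3 = 0.8957594
R(2,2) = 0.8957594 + (0.8957594 − 0.8945221)/15 = 0.8958419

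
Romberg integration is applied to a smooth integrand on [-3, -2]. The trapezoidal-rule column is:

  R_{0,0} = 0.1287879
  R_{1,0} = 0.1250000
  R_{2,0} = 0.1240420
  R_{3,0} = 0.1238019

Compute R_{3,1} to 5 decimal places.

0.12372

Richardson extrapolation on the trapezoidal column (denominator 4−1=3):
R_{3,1} = 0.1238019 + (0.1238019 − 0.1240420)/3 = 0.1237219
(Column j=1 coincides with Simpson's rule on the same nodes.)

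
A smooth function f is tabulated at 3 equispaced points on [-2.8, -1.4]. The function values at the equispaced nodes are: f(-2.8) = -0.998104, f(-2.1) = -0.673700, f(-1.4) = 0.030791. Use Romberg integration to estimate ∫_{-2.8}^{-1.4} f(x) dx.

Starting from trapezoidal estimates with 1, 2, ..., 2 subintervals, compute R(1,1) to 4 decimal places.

-0.8545

R(0,0) (trapezoid, 1 panel, h=1.4000): -0.677119
R(1,0) (trapezoid, 2 panels, h=0.7000): -0.810150
R(1,1) = -0.810150 + (-0.810150 − (-0.677119))/3 = -0.854494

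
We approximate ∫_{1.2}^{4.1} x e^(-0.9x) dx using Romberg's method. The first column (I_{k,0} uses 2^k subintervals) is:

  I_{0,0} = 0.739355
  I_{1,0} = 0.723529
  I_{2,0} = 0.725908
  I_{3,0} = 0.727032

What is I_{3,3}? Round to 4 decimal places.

Richardson extrapolation on the trapezoidal column (denominator 4−1=3):
I_{1,1} = (4·0.723529 − 0.739355) / 3 = 0.718254
I_{2,1} = (4·0.725908 − 0.723529) / 3 = 0.726701
I_{3,1} = (4·0.727032 − 0.725908) / 3 = 0.727407
I_{2,2} = 0.726701 + (0.726701 − 0.718254)/15 = 0.727264
I_{3,2} = (16·0.727407 − 0.726701) / 15 = 0.727454
I_{3,3} = 0.727454 + (0.727454 − 0.727264)/63 = 0.727457

0.7275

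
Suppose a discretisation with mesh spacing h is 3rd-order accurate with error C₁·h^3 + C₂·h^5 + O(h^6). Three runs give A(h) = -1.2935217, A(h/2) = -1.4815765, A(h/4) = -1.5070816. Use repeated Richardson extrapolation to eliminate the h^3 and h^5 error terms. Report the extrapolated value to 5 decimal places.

-1.51080

First eliminate the h^3 term (factor 2^3 = 8):
  B₁ = (8·(-1.4815765) − (-1.2935217))/7 = -1.5084415
  B₂ = (8·(-1.5070816) − (-1.4815765))/7 = -1.5107252
Then eliminate the h^5 term (factor 2^5 = 32):
  (32·(-1.5107252) − (-1.5084415))/31 = -1.5107989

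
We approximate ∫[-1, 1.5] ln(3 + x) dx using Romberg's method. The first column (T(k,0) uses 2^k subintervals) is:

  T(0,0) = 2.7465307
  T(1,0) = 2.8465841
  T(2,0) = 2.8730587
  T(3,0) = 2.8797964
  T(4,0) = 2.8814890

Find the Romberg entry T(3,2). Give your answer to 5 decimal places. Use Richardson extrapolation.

Richardson extrapolation on the trapezoidal column (denominator 4−1=3):
T(2,1) = 2.8730587 + (2.8730587 − 2.8465841)/3 = 2.8818836
T(3,1) = 2.8797964 + (2.8797964 − 2.8730587)/3 = 2.8820423
T(3,2) = (16·2.8820423 − 2.8818836) / 15 = 2.8820529

2.88205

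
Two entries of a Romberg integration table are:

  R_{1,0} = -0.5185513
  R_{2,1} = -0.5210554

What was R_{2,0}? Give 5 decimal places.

-0.52043

From R_{2,1} = (4·R_{2,0} − R_{1,0})/3, solve for R_{2,0}:
4·R_{2,0} = 3·(-0.5210554) + (-0.5185513) = -2.0817175
R_{2,0} = -0.5204294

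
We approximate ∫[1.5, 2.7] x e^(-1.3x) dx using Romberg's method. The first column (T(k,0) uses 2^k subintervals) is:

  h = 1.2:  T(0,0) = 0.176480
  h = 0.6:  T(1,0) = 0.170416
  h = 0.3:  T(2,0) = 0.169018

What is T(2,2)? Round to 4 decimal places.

Richardson extrapolation on the trapezoidal column (denominator 4−1=3):
T(1,1) = 0.170416 + (0.170416 − 0.176480)/3 = 0.168395
T(2,1) = 0.169018 + (0.169018 − 0.170416)/3 = 0.168552
T(2,2) = (16·0.168552 − 0.168395) / 15 = 0.168562

0.1686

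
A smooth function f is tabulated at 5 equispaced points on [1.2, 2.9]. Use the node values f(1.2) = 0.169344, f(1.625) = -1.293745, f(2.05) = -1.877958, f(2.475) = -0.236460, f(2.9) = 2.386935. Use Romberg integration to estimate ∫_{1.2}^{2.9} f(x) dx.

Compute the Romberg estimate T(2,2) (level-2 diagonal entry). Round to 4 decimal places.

T(0,0) (trapezoid, 1 panel, h=1.7000): 2.172837
T(1,0) (trapezoid, 2 panels, h=0.8500): -0.509846
T(2,0) (trapezoid, 4 panels, h=0.4250): -0.905260
T(1,1) = -0.509846 + (-0.509846 − 2.172837)/3 = -1.404074
T(2,1) = -0.905260 + (-0.905260 − (-0.509846))/3 = -1.037065
T(2,2) = -1.037065 + (-1.037065 − (-1.404074))/15 = -1.012598

-1.0126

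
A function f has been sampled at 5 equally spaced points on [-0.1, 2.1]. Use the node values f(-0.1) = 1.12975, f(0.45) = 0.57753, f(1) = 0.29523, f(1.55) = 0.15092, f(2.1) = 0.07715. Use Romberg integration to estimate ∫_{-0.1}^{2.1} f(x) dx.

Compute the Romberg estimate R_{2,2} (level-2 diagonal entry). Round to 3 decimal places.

0.863

R_{0,0} (trapezoid, 1 panel, h=2.2000): 1.32759
R_{1,0} (trapezoid, 2 panels, h=1.1000): 0.98855
R_{2,0} (trapezoid, 4 panels, h=0.5500): 0.89492
R_{1,1} = 0.98855 + (0.98855 − 1.32759)/3 = 0.87554
R_{2,1} = 0.89492 + (0.89492 − 0.98855)/3 = 0.86371
R_{2,2} = 0.86371 + (0.86371 − 0.87554)/15 = 0.86292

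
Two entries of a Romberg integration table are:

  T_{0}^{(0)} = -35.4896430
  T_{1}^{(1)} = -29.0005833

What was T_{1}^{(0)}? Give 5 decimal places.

-30.62285

From T_{1}^{(1)} = (4·T_{1}^{(0)} − T_{0}^{(0)})/3, solve for T_{1}^{(0)}:
4·T_{1}^{(0)} = 3·(-29.0005833) + (-35.4896430) = -122.4913929
T_{1}^{(0)} = -30.6228482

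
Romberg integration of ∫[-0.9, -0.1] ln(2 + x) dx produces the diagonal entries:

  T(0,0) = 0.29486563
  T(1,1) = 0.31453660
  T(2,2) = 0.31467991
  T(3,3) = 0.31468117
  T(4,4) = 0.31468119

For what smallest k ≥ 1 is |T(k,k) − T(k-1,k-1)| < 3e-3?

|T(1,1) − T(0,0)| = 0.01967097 ≥ 3e-3
|T(2,2) − T(1,1)| = 0.00014331 < 3e-3

k = 2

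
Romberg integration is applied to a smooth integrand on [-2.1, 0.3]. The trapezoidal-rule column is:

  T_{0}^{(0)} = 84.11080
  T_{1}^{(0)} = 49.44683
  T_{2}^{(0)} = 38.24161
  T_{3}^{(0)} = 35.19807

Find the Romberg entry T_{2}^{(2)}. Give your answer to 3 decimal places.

34.281

Richardson extrapolation on the trapezoidal column (denominator 4−1=3):
T_{1}^{(1)} = 49.44683 + (49.44683 − 84.11080)/3 = 37.89217
T_{2}^{(1)} = 38.24161 + (38.24161 − 49.44683)/3 = 34.50654
T_{2}^{(2)} = (16·34.50654 − 37.89217) / 15 = 34.28083
(Column j=1 coincides with Simpson's rule on the same nodes.)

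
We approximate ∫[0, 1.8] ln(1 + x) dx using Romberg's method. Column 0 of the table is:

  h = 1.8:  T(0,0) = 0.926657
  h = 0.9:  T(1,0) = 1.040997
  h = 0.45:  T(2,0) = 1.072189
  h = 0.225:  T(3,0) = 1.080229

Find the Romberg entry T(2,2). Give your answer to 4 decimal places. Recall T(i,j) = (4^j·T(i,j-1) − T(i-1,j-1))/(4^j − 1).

1.0828

Richardson extrapolation on the trapezoidal column (denominator 4−1=3):
T(1,1) = 1.040997 + (1.040997 − 0.926657)/3 = 1.079110
T(2,1) = (4·1.072189 − 1.040997) / 3 = 1.082586
T(2,2) = (16·1.082586 − 1.079110) / 15 = 1.082818
(Column j=1 coincides with Simpson's rule on the same nodes.)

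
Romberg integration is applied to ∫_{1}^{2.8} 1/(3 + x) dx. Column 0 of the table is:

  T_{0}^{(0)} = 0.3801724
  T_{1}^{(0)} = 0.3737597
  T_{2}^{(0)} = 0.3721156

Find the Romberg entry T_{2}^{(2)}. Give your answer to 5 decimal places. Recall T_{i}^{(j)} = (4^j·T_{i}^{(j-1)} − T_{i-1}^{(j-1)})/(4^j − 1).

T_{1}^{(1)} = (4·0.3737597 − 0.3801724) / 3 = 0.3716221
T_{2}^{(1)} = (4·0.3721156 − 0.3737597) / 3 = 0.3715676
T_{2}^{(2)} = (16·0.3715676 − 0.3716221) / 15 = 0.3715640

0.37156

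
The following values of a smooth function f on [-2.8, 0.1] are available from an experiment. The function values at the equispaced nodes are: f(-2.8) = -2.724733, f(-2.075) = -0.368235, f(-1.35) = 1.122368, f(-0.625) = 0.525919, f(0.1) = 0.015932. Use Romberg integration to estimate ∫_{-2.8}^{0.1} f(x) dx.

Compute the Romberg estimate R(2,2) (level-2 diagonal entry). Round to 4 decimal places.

R(0,0) (trapezoid, 1 panel, h=2.9000): -3.927761
R(1,0) (trapezoid, 2 panels, h=1.4500): -0.336447
R(2,0) (trapezoid, 4 panels, h=0.7250): -0.053903
R(1,1) = -0.336447 + (-0.336447 − (-3.927761))/3 = 0.860658
R(2,1) = -0.053903 + (-0.053903 − (-0.336447))/3 = 0.040278
R(2,2) = 0.040278 + (0.040278 − 0.860658)/15 = -0.014414

-0.0144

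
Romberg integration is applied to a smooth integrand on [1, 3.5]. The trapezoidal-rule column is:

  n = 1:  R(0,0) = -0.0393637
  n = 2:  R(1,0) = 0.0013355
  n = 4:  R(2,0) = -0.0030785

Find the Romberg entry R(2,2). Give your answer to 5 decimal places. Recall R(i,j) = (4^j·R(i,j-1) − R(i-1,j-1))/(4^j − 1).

Richardson extrapolation on the trapezoidal column (denominator 4−1=3):
R(1,1) = 0.0013355 + (0.0013355 − (-0.0393637))/3 = 0.0149019
R(2,1) = -0.0030785 + (-0.0030785 − 0.0013355)/3 = -0.0045498
R(2,2) = (16·(-0.0045498) − 0.0149019) / 15 = -0.0058466
(Column j=1 coincides with Simpson's rule on the same nodes.)

-0.00585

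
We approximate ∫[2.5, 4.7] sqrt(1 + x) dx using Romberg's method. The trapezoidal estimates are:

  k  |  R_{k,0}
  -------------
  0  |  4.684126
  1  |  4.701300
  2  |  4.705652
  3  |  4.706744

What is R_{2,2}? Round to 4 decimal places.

4.7071

R_{1,1} = 4.701300 + (4.701300 − 4.684126)/3 = 4.707025
R_{2,1} = 4.705652 + (4.705652 − 4.701300)/3 = 4.707103
R_{2,2} = (16·4.707103 − 4.707025) / 15 = 4.707108
(Column j=1 coincides with Simpson's rule on the same nodes.)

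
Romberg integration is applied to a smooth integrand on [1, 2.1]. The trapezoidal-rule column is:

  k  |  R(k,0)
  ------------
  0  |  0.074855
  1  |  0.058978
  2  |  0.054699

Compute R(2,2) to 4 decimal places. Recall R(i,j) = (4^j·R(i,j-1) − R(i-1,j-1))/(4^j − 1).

0.0532

R(1,1) = (4·0.058978 − 0.074855) / 3 = 0.053686
R(2,1) = 0.054699 + (0.054699 − 0.058978)/3 = 0.053273
R(2,2) = 0.053273 + (0.053273 − 0.053686)/15 = 0.053245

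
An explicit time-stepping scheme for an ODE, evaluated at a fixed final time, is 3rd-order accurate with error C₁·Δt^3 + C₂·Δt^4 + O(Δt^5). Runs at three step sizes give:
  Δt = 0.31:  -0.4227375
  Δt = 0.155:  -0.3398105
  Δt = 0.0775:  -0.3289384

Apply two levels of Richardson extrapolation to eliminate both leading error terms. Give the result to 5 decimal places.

First eliminate the Δt^3 term (factor 2^3 = 8):
  B₁ = (8·(-0.3398105) − (-0.4227375))/7 = -0.3279638
  B₂ = (8·(-0.3289384) − (-0.3398105))/7 = -0.3273852
Then eliminate the Δt^4 term (factor 2^4 = 16):
  (16·(-0.3273852) − (-0.3279638))/15 = -0.3273466

-0.32735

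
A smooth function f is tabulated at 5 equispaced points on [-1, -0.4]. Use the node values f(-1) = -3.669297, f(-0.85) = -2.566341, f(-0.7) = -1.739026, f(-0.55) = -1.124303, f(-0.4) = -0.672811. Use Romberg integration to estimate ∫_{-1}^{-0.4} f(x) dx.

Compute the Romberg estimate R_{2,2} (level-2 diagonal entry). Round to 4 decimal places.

-1.1291

R_{0,0} (trapezoid, 1 panel, h=0.6000): -1.302632
R_{1,0} (trapezoid, 2 panels, h=0.3000): -1.173024
R_{2,0} (trapezoid, 4 panels, h=0.1500): -1.140109
R_{1,1} = -1.173024 + (-1.173024 − (-1.302632))/3 = -1.129821
R_{2,1} = -1.140109 + (-1.140109 − (-1.173024))/3 = -1.129137
R_{2,2} = -1.129137 + (-1.129137 − (-1.129821))/15 = -1.129091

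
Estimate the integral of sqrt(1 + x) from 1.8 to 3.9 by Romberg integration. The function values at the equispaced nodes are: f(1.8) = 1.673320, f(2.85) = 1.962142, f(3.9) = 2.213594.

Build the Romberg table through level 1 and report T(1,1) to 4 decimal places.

T(0,0) (trapezoid, 1 panel, h=2.1000): 4.081260
T(1,0) (trapezoid, 2 panels, h=1.0500): 4.100879
T(1,1) = 4.100879 + (4.100879 − 4.081260)/3 = 4.107419

4.1074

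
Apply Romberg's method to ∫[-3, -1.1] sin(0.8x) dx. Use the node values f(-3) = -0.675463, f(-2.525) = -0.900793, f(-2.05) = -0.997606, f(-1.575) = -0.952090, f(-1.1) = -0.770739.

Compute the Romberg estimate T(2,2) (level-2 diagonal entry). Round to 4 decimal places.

T(0,0) (trapezoid, 1 panel, h=1.9000): -1.373892
T(1,0) (trapezoid, 2 panels, h=0.9500): -1.634672
T(2,0) (trapezoid, 4 panels, h=0.4750): -1.697455
T(1,1) = -1.634672 + (-1.634672 − (-1.373892))/3 = -1.721599
T(2,1) = -1.697455 + (-1.697455 − (-1.634672))/3 = -1.718383
T(2,2) = -1.718383 + (-1.718383 − (-1.721599))/15 = -1.718169

-1.7182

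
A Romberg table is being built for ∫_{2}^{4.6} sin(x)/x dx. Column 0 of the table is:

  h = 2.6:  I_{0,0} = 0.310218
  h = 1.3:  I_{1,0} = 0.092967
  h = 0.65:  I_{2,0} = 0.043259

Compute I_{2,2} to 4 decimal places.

Richardson extrapolation on the trapezoidal column (denominator 4−1=3):
I_{1,1} = 0.092967 + (0.092967 − 0.310218)/3 = 0.020550
I_{2,1} = (4·0.043259 − 0.092967) / 3 = 0.026690
I_{2,2} = (16·0.026690 − 0.020550) / 15 = 0.027099

0.0271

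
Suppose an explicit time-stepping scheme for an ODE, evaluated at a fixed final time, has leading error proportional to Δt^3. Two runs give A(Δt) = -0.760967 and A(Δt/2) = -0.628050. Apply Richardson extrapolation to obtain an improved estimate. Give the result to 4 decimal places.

-0.6091

Extrapolated value = (8·A(Δt/2) − A(Δt)) / (8 − 1)
= (8·(-0.628050) − (-0.760967)) / 7
= -4.263433 / 7 = -0.609062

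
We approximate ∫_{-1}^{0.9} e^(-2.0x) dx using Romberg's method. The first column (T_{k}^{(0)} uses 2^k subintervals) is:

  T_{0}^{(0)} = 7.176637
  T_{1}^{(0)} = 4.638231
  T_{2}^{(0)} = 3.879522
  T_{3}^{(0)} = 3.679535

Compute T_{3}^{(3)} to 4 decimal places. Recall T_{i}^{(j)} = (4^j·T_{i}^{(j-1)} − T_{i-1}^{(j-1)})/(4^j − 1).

3.6119

Richardson extrapolation on the trapezoidal column (denominator 4−1=3):
T_{1}^{(1)} = (4·4.638231 − 7.176637) / 3 = 3.792096
T_{2}^{(1)} = (4·3.879522 − 4.638231) / 3 = 3.626619
T_{3}^{(1)} = (4·3.679535 − 3.879522) / 3 = 3.612873
T_{2}^{(2)} = 3.626619 + (3.626619 − 3.792096)/15 = 3.615587
T_{3}^{(2)} = 3.612873 + (3.612873 − 3.626619)/15 = 3.611957
T_{3}^{(3)} = (64·3.611957 − 3.615587) / 63 = 3.611899
(Column j=1 coincides with Simpson's rule on the same nodes.)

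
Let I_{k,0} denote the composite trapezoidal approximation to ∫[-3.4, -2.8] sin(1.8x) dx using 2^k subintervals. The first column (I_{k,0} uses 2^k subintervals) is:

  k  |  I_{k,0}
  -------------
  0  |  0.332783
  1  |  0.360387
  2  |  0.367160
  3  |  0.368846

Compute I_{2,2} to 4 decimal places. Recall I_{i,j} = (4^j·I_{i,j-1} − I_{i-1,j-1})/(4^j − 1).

I_{1,1} = (4·0.360387 − 0.332783) / 3 = 0.369588
I_{2,1} = (4·0.367160 − 0.360387) / 3 = 0.369418
I_{2,2} = 0.369418 + (0.369418 − 0.369588)/15 = 0.369407

0.3694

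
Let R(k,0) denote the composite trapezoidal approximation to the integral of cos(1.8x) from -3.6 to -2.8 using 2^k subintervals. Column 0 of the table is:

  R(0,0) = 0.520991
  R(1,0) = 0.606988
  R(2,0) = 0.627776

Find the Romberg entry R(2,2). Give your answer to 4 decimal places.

R(1,1) = (4·0.606988 − 0.520991) / 3 = 0.635654
R(2,1) = (4·0.627776 − 0.606988) / 3 = 0.634705
R(2,2) = (16·0.634705 − 0.635654) / 15 = 0.634642

0.6346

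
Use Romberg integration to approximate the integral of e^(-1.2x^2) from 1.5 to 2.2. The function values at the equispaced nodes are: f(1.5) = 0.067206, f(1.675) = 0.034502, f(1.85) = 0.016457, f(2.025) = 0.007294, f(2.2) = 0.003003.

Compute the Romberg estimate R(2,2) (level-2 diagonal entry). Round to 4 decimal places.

R(0,0) (trapezoid, 1 panel, h=0.7000): 0.024573
R(1,0) (trapezoid, 2 panels, h=0.3500): 0.018047
R(2,0) (trapezoid, 4 panels, h=0.1750): 0.016338
R(1,1) = 0.018047 + (0.018047 − 0.024573)/3 = 0.015872
R(2,1) = 0.016338 + (0.016338 − 0.018047)/3 = 0.015768
R(2,2) = 0.015768 + (0.015768 − 0.015872)/15 = 0.015761

0.0158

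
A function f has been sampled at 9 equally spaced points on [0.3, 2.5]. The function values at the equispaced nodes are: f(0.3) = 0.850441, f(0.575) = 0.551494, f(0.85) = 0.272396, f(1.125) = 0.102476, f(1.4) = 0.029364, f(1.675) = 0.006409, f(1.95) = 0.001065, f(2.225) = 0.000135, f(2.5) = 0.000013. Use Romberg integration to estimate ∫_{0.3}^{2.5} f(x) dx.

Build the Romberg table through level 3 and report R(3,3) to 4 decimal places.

0.3764

R(0,0) (trapezoid, 1 panel, h=2.2000): 0.935499
R(1,0) (trapezoid, 2 panels, h=1.1000): 0.500050
R(2,0) (trapezoid, 4 panels, h=0.5500): 0.400429
R(3,0) (trapezoid, 8 panels, h=0.2750): 0.381856
R(1,1) = 0.500050 + (0.500050 − 0.935499)/3 = 0.354900
R(2,1) = 0.400429 + (0.400429 − 0.500050)/3 = 0.367222
R(3,1) = 0.381856 + (0.381856 − 0.400429)/3 = 0.375665
R(2,2) = 0.367222 + (0.367222 − 0.354900)/15 = 0.368043
R(3,2) = 0.375665 + (0.375665 − 0.367222)/15 = 0.376228
R(3,3) = 0.376228 + (0.376228 − 0.368043)/63 = 0.376358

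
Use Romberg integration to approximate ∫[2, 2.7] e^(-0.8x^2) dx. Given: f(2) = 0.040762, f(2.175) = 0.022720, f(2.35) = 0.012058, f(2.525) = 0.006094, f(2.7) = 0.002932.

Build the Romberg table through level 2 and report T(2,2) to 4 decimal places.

T(0,0) (trapezoid, 1 panel, h=0.7000): 0.015293
T(1,0) (trapezoid, 2 panels, h=0.3500): 0.011867
T(2,0) (trapezoid, 4 panels, h=0.1750): 0.010976
T(1,1) = 0.011867 + (0.011867 − 0.015293)/3 = 0.010725
T(2,1) = 0.010976 + (0.010976 − 0.011867)/3 = 0.010679
T(2,2) = 0.010679 + (0.010679 − 0.010725)/15 = 0.010676

0.0107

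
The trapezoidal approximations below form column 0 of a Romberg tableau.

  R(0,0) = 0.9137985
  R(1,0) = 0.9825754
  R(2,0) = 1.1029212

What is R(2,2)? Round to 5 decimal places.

R(1,1) = (4·0.9825754 − 0.9137985) / 3 = 1.0055010
R(2,1) = (4·1.1029212 − 0.9825754) / 3 = 1.1430365
R(2,2) = 1.1430365 + (1.1430365 − 1.0055010)/15 = 1.1522055

1.15221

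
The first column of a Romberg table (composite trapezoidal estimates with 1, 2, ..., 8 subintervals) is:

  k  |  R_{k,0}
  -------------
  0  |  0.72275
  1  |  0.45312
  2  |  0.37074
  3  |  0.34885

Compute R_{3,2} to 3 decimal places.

Richardson extrapolation on the trapezoidal column (denominator 4−1=3):
R_{2,1} = 0.37074 + (0.37074 − 0.45312)/3 = 0.34328
R_{3,1} = (4·0.34885 − 0.37074) / 3 = 0.34155
R_{3,2} = 0.34155 + (0.34155 − 0.34328)/15 = 0.34143

0.341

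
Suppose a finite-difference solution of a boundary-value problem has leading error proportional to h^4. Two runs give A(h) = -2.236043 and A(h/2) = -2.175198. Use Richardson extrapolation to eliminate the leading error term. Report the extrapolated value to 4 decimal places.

-2.1711

The leading error scales as h^4; refining by a factor of 2 reduces it by 2^4 = 16.
Extrapolated value = (16·A(h/2) − A(h)) / (16 − 1)
= (16·(-2.175198) − (-2.236043)) / 15
= -32.567125 / 15 = -2.171142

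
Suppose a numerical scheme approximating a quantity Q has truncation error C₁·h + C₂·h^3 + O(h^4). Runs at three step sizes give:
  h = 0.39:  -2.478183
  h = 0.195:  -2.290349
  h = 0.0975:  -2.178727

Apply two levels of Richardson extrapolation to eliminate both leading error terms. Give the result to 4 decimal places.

First eliminate the h term (factor 2^1 = 2):
  B₁ = (2·(-2.290349) − (-2.478183))/1 = -2.102515
  B₂ = (2·(-2.178727) − (-2.290349))/1 = -2.067105
Then eliminate the h^3 term (factor 2^3 = 8):
  (8·(-2.067105) − (-2.102515))/7 = -2.062046

-2.0620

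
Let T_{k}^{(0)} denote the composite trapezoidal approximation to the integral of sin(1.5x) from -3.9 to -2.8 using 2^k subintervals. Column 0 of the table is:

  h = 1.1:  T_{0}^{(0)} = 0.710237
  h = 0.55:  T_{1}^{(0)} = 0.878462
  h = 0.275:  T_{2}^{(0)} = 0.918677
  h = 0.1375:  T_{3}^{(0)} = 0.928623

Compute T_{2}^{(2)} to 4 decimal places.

0.9319

Richardson extrapolation on the trapezoidal column (denominator 4−1=3):
T_{1}^{(1)} = (4·0.878462 − 0.710237) / 3 = 0.934537
T_{2}^{(1)} = (4·0.918677 − 0.878462) / 3 = 0.932082
T_{2}^{(2)} = (16·0.932082 − 0.934537) / 15 = 0.931918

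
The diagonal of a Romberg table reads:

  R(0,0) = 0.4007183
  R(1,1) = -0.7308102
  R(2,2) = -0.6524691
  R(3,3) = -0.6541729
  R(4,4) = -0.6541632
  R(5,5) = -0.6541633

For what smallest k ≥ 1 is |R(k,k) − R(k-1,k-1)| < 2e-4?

|R(1,1) − R(0,0)| = 1.1315285 ≥ 2e-4
|R(2,2) − R(1,1)| = 0.0783411 ≥ 2e-4
|R(3,3) − R(2,2)| = 0.0017038 ≥ 2e-4
|R(4,4) − R(3,3)| = 0.0000097 < 2e-4

k = 4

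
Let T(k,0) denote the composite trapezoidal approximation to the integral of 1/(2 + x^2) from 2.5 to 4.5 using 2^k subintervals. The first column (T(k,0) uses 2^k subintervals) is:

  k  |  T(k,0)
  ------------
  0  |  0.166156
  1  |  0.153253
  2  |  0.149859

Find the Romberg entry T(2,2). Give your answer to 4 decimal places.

Richardson extrapolation on the trapezoidal column (denominator 4−1=3):
T(1,1) = (4·0.153253 − 0.166156) / 3 = 0.148952
T(2,1) = 0.149859 + (0.149859 − 0.153253)/3 = 0.148728
T(2,2) = (16·0.148728 − 0.148952) / 15 = 0.148713

0.1487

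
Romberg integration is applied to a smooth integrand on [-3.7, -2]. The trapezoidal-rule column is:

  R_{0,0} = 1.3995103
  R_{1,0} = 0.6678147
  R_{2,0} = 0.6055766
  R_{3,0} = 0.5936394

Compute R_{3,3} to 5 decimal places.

Richardson extrapolation on the trapezoidal column (denominator 4−1=3):
R_{1,1} = (4·0.6678147 − 1.3995103) / 3 = 0.4239162
R_{2,1} = 0.6055766 + (0.6055766 − 0.6678147)/3 = 0.5848306
R_{3,1} = (4·0.5936394 − 0.6055766) / 3 = 0.5896603
R_{2,2} = 0.5848306 + (0.5848306 − 0.4239162)/15 = 0.5955582
R_{3,2} = 0.5896603 + (0.5896603 − 0.5848306)/15 = 0.5899823
R_{3,3} = (64·0.5899823 − 0.5955582) / 63 = 0.5898938

0.58989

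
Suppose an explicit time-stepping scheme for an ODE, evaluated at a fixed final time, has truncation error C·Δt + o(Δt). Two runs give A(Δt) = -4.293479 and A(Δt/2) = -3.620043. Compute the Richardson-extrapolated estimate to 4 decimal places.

The leading error scales as Δt; refining by a factor of 2 reduces it by 2^1 = 2.
Extrapolated value = (2·A(Δt/2) − A(Δt)) / (2 − 1)
= (2·(-3.620043) − (-4.293479)) / 1
= -2.946607 / 1 = -2.946607

-2.9466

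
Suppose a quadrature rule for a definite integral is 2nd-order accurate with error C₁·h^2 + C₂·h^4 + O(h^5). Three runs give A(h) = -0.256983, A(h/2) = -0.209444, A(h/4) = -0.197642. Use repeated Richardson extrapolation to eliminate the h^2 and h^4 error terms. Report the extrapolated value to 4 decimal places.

First eliminate the h^2 term (factor 2^2 = 4):
  B₁ = (4·(-0.209444) − (-0.256983))/3 = -0.193598
  B₂ = (4·(-0.197642) − (-0.209444))/3 = -0.193708
Then eliminate the h^4 term (factor 2^4 = 16):
  (16·(-0.193708) − (-0.193598))/15 = -0.193715

-0.1937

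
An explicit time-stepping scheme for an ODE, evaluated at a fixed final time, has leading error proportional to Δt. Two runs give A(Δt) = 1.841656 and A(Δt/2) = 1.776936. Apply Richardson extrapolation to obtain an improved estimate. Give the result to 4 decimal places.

The leading error scales as Δt; refining by a factor of 2 reduces it by 2^1 = 2.
Extrapolated value = (2·A(Δt/2) − A(Δt)) / (2 − 1)
= (2·1.776936 − 1.841656) / 1
= 1.712216 / 1 = 1.712216

1.7122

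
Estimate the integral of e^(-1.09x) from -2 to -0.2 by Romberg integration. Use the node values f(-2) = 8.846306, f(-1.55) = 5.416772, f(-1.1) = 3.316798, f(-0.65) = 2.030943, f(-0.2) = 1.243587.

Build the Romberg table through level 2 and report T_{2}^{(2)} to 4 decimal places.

6.9752

T_{0}^{(0)} (trapezoid, 1 panel, h=1.8000): 9.080904
T_{1}^{(0)} (trapezoid, 2 panels, h=0.9000): 7.525570
T_{2}^{(0)} (trapezoid, 4 panels, h=0.4500): 7.114257
T_{1}^{(1)} = 7.525570 + (7.525570 − 9.080904)/3 = 7.007125
T_{2}^{(1)} = 7.114257 + (7.114257 − 7.525570)/3 = 6.977153
T_{2}^{(2)} = 6.977153 + (6.977153 − 7.007125)/15 = 6.975155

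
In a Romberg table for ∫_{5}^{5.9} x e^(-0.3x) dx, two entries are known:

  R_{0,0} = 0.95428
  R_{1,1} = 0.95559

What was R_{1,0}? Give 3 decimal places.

From R_{1,1} = (4·R_{1,0} − R_{0,0})/3, solve for R_{1,0}:
4·R_{1,0} = 3·0.95559 + 0.95428 = 3.82105
R_{1,0} = 0.95526

0.955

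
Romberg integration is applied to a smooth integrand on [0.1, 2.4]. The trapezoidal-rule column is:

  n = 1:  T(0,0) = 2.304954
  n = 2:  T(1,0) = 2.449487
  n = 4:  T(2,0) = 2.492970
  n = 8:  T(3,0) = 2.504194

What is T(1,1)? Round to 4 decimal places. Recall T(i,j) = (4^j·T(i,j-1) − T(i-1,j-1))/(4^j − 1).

T(1,1) = 2.449487 + (2.449487 − 2.304954)/3 = 2.497665

2.4977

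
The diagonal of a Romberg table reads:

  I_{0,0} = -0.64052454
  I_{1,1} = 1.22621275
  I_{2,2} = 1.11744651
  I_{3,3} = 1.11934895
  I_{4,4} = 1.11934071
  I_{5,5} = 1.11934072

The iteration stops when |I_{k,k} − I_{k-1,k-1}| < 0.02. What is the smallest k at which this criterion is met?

|I_{1,1} − I_{0,0}| = 1.86673729 ≥ 0.02
|I_{2,2} − I_{1,1}| = 0.10876624 ≥ 0.02
|I_{3,3} − I_{2,2}| = 0.00190244 < 0.02

k = 3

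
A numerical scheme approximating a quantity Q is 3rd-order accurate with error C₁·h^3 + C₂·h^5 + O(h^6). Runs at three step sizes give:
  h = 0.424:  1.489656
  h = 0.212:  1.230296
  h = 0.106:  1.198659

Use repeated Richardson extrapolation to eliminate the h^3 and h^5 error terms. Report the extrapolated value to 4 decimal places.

First eliminate the h^3 term (factor 2^3 = 8):
  B₁ = (8·1.230296 − 1.489656)/7 = 1.193245
  B₂ = (8·1.198659 − 1.230296)/7 = 1.194139
Then eliminate the h^5 term (factor 2^5 = 32):
  (32·1.194139 − 1.193245)/31 = 1.194168

1.1942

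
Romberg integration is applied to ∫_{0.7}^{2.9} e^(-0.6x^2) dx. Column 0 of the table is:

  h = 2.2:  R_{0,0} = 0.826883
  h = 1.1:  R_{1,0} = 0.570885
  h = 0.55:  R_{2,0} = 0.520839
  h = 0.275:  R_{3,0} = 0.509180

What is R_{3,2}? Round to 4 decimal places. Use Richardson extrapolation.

0.5054

R_{2,1} = 0.520839 + (0.520839 − 0.570885)/3 = 0.504157
R_{3,1} = 0.509180 + (0.509180 − 0.520839)/3 = 0.505294
R_{3,2} = 0.505294 + (0.505294 − 0.504157)/15 = 0.505370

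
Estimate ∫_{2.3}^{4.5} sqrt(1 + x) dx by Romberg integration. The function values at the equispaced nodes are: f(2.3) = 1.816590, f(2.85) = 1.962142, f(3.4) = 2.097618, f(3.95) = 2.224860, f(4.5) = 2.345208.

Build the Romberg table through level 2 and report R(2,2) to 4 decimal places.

4.6026

R(0,0) (trapezoid, 1 panel, h=2.2000): 4.577978
R(1,0) (trapezoid, 2 panels, h=1.1000): 4.596369
R(2,0) (trapezoid, 4 panels, h=0.5500): 4.601035
R(1,1) = 4.596369 + (4.596369 − 4.577978)/3 = 4.602499
R(2,1) = 4.601035 + (4.601035 − 4.596369)/3 = 4.602590
R(2,2) = 4.602590 + (4.602590 − 4.602499)/15 = 4.602596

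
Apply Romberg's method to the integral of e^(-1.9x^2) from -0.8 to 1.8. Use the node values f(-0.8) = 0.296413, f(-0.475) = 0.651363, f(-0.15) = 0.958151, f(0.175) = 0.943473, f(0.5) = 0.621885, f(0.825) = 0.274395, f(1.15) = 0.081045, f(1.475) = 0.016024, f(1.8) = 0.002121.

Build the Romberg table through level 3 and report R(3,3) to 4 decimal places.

1.2070

R(0,0) (trapezoid, 1 panel, h=2.6000): 0.388094
R(1,0) (trapezoid, 2 panels, h=1.3000): 1.002498
R(2,0) (trapezoid, 4 panels, h=0.6500): 1.176726
R(3,0) (trapezoid, 8 panels, h=0.3250): 1.201071
R(1,1) = 1.002498 + (1.002498 − 0.388094)/3 = 1.207299
R(2,1) = 1.176726 + (1.176726 − 1.002498)/3 = 1.234802
R(3,1) = 1.201071 + (1.201071 − 1.176726)/3 = 1.209186
R(2,2) = 1.234802 + (1.234802 − 1.207299)/15 = 1.236636
R(3,2) = 1.209186 + (1.209186 − 1.234802)/15 = 1.207478
R(3,3) = 1.207478 + (1.207478 − 1.236636)/63 = 1.207015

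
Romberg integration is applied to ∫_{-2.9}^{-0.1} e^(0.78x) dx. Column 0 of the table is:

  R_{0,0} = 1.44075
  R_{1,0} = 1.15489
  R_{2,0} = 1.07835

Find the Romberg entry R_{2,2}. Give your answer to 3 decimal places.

1.052

Richardson extrapolation on the trapezoidal column (denominator 4−1=3):
R_{1,1} = 1.15489 + (1.15489 − 1.44075)/3 = 1.05960
R_{2,1} = (4·1.07835 − 1.15489) / 3 = 1.05284
R_{2,2} = (16·1.05284 − 1.05960) / 15 = 1.05239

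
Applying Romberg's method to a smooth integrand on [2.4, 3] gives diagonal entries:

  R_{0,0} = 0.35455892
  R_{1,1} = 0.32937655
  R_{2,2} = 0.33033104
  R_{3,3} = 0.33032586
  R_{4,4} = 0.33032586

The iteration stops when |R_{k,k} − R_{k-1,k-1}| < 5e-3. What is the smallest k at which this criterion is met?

|R_{1,1} − R_{0,0}| = 0.02518237 ≥ 5e-3
|R_{2,2} − R_{1,1}| = 0.00095449 < 5e-3

k = 2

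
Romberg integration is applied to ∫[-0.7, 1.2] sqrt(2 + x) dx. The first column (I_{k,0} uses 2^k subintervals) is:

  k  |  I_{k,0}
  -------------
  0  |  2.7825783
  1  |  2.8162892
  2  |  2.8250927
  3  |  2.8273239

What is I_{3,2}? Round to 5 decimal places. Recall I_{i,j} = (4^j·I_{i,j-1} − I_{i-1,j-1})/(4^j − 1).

2.82807

Richardson extrapolation on the trapezoidal column (denominator 4−1=3):
I_{2,1} = (4·2.8250927 − 2.8162892) / 3 = 2.8280272
I_{3,1} = 2.8273239 + (2.8273239 − 2.8250927)/3 = 2.8280676
I_{3,2} = (16·2.8280676 − 2.8280272) / 15 = 2.8280703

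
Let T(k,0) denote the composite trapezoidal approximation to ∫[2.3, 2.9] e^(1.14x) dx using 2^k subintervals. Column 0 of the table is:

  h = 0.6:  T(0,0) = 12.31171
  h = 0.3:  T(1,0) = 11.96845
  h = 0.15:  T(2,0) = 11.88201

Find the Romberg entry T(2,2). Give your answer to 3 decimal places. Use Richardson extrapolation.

11.853

Richardson extrapolation on the trapezoidal column (denominator 4−1=3):
T(1,1) = 11.96845 + (11.96845 − 12.31171)/3 = 11.85403
T(2,1) = (4·11.88201 − 11.96845) / 3 = 11.85320
T(2,2) = 11.85320 + (11.85320 − 11.85403)/15 = 11.85314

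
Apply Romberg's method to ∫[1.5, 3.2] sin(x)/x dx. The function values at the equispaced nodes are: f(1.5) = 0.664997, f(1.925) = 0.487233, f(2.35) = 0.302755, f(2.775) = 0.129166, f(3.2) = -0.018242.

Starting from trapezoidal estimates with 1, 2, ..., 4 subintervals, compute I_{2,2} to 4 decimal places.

I_{0,0} (trapezoid, 1 panel, h=1.7000): 0.549742
I_{1,0} (trapezoid, 2 panels, h=0.8500): 0.532213
I_{2,0} (trapezoid, 4 panels, h=0.4250): 0.528076
I_{1,1} = 0.532213 + (0.532213 − 0.549742)/3 = 0.526370
I_{2,1} = 0.528076 + (0.528076 − 0.532213)/3 = 0.526697
I_{2,2} = 0.526697 + (0.526697 − 0.526370)/15 = 0.526719

0.5267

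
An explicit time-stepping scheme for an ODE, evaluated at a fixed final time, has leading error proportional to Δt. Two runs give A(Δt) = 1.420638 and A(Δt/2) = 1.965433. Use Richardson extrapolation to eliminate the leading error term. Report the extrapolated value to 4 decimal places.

2.5102

The leading error scales as Δt; refining by a factor of 2 reduces it by 2^1 = 2.
Extrapolated value = (2·A(Δt/2) − A(Δt)) / (2 − 1)
= (2·1.965433 − 1.420638) / 1
= 2.510228 / 1 = 2.510228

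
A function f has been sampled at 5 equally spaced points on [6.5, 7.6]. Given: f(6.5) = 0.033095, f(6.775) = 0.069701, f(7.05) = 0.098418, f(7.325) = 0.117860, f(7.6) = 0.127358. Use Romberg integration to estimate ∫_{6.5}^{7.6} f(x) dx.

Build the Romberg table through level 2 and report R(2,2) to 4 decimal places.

R(0,0) (trapezoid, 1 panel, h=1.1000): 0.088249
R(1,0) (trapezoid, 2 panels, h=0.5500): 0.098254
R(2,0) (trapezoid, 4 panels, h=0.2750): 0.100707
R(1,1) = 0.098254 + (0.098254 − 0.088249)/3 = 0.101589
R(2,1) = 0.100707 + (0.100707 − 0.098254)/3 = 0.101525
R(2,2) = 0.101525 + (0.101525 − 0.101589)/15 = 0.101521

0.1015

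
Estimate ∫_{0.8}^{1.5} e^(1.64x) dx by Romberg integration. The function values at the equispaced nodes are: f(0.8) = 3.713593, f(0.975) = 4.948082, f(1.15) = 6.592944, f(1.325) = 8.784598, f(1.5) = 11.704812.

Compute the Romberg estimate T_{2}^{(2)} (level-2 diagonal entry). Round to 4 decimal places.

4.8727

T_{0}^{(0)} (trapezoid, 1 panel, h=0.7000): 5.396442
T_{1}^{(0)} (trapezoid, 2 panels, h=0.3500): 5.005751
T_{2}^{(0)} (trapezoid, 4 panels, h=0.1750): 4.906095
T_{1}^{(1)} = 5.005751 + (5.005751 − 5.396442)/3 = 4.875521
T_{2}^{(1)} = 4.906095 + (4.906095 − 5.005751)/3 = 4.872876
T_{2}^{(2)} = 4.872876 + (4.872876 − 4.875521)/15 = 4.872700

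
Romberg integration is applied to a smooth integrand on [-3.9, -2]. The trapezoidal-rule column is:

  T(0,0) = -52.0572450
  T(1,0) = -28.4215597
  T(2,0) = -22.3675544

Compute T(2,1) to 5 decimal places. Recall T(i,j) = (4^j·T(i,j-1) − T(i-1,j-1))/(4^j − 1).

Richardson extrapolation on the trapezoidal column (denominator 4−1=3):
T(2,1) = (4·(-22.3675544) − (-28.4215597)) / 3 = -20.3495526

-20.34955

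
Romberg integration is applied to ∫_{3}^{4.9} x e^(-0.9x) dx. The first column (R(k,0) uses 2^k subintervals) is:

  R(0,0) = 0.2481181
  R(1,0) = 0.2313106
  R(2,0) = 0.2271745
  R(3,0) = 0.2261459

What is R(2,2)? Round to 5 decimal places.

R(1,1) = (4·0.2313106 − 0.2481181) / 3 = 0.2257081
R(2,1) = 0.2271745 + (0.2271745 − 0.2313106)/3 = 0.2257958
R(2,2) = 0.2257958 + (0.2257958 − 0.2257081)/15 = 0.2258016

0.22580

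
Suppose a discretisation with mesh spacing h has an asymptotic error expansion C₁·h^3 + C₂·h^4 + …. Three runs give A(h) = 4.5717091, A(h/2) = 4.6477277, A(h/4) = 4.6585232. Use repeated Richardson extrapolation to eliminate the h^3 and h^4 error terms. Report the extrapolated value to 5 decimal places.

4.66016

First eliminate the h^3 term (factor 2^3 = 8):
  B₁ = (8·4.6477277 − 4.5717091)/7 = 4.6585875
  B₂ = (8·4.6585232 − 4.6477277)/7 = 4.6600654
Then eliminate the h^4 term (factor 2^4 = 16):
  (16·4.6600654 − 4.6585875)/15 = 4.6601639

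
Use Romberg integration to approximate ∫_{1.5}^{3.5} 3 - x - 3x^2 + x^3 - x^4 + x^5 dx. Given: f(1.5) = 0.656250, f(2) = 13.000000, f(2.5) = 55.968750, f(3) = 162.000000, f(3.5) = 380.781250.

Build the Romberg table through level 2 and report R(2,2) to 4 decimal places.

198.7042

R(0,0) (trapezoid, 1 panel, h=2.0000): 381.437500
R(1,0) (trapezoid, 2 panels, h=1.0000): 246.687500
R(2,0) (trapezoid, 4 panels, h=0.5000): 210.843750
R(1,1) = 246.687500 + (246.687500 − 381.437500)/3 = 201.770833
R(2,1) = 210.843750 + (210.843750 − 246.687500)/3 = 198.895833
R(2,2) = 198.895833 + (198.895833 − 201.770833)/15 = 198.704166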